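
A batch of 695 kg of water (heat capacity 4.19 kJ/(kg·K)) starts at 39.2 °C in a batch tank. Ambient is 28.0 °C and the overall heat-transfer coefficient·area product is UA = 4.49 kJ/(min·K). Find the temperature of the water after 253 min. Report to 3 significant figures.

Lumped-capacitance energy balance: M c_p dT/dt = UA(T_amb − T).
dT/dt = (T_ss − T)/τ with T_ss = T_amb = 28.000 °C, τ = M c_p/UA = 695·4.19/4.49 = 648.56 min.
Solution: T(t) = T_ss + (T₀ − T_ss) e^(−t/τ).
T(253) = 28.000 + (11.200)·0.67699 = 35.582 °C.

35.6 °C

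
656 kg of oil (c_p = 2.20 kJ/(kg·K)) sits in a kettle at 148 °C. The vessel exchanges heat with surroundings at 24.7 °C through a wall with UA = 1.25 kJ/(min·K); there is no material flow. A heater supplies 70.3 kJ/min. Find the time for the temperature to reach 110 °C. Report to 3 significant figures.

965 min

M c_p dT/dt = −UA(T − T_amb) + Q̇.
τ = M c_p/UA = 1154.6 min; T_ss = T_amb + Q̇/UA = 24.7 + 70.3/1.25 = 80.940 °C.
T(t) = T_ss + (T₀ − T_ss)e^(−t/τ); set T = 110:
t = −τ ln[(T − T_ss)/(T₀ − T_ss)] = −1154.6 · ln(0.43334) = 965.47 min.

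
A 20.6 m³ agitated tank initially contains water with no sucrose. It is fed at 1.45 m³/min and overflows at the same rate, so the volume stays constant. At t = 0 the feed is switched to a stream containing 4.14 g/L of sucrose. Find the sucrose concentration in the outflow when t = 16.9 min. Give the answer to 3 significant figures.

Mass balance on the solute (V constant): V dC/dt = Q(C_in − C).
Time constant τ = V/Q = 20.6/1.45 = 14.207 min.
Solution: C(t) = C_in + (C₀ − C_in) e^(−t/τ).
C(16.9) = 4.14 + (0 − 4.14)·e^(−16.9/14.207) = 4.14 + (-4.1400)·0.30435 = 2.8800 g/L.

2.88 g/L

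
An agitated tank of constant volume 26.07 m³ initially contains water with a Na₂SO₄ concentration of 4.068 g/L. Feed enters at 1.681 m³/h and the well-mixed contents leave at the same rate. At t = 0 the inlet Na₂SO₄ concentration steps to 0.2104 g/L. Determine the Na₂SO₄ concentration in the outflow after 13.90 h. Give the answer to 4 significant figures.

Transient balance on the dissolved component: V dC/dt = Q(C_in − C).
Time constant τ = V/Q = 26.07/1.681 = 15.5086 h.
Solution: C(t) = C_in + (C₀ − C_in) e^(−t/τ).
C(13.90) = 0.2104 + (4.068 − 0.2104)·e^(−13.90/15.5086) = 0.2104 + (3.85760)·0.408087 = 1.78464 g/L.

1.785 g/L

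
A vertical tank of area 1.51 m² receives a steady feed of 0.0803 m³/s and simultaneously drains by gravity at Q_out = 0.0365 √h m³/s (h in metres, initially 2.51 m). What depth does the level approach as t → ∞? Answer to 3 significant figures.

Level balance: A dh/dt = 0.0803 − 0.0365 √h. Setting dh/dt = 0:
Q_in = 0.0365 √h_ss ⇒ √h_ss = 0.0803/0.0365 = 2.2000.
h_ss = 2.2000² = 4.8400 m. (Since h₀ = 2.51 m < h_ss, the level will rise toward this value.)

4.84 m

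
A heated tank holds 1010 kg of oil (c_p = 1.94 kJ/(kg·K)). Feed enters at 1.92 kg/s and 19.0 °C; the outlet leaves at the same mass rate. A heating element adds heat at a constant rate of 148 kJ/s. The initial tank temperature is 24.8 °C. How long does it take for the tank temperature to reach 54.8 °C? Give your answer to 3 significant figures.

Energy balance: M c_p dT/dt = ṁ c_p (T_in − T) + 148.
τ = M/ṁ = 526.04 s; T_ss = T_in + Q̇/(ṁ c_p) = 58.734 °C.
T(t) = T_ss + (T₀ − T_ss) e^(−t/τ). Set T = 54.8:
e^(−t/τ) = (54.8 − 58.734)/(24.8 − 58.734) = 0.11592
t = −526.04 · ln(0.11592) = 1133.5 s.

1130 s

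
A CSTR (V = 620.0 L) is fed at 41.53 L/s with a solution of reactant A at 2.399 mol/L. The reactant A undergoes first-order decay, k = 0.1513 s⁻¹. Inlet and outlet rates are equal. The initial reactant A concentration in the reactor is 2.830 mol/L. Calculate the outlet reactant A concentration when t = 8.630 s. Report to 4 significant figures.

Species balance: V dC/dt = Q C_in − Q C − k V C.
This is linear with rate a = Q/V + k = 0.218284 s⁻¹.
C_ss = Q C_in/(Q + kV) = 0.736171 mol/L; C(t) = C_ss + (C₀ − C_ss) e^(−a t).
C(8.630) = 0.736171 + (2.09383)·e^(−0.218284·8.630) = 0.736171 + (2.09383)·0.152013 = 1.05446 mol/L.

1.054 mol/L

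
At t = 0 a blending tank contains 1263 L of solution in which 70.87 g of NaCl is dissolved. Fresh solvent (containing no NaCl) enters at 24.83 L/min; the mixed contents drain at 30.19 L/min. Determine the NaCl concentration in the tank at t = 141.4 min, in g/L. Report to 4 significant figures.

Total volume: dV/dt = Q_in − Q_out = -5.36000 L/min, so V(t) = 1263 − 5.36000 t and V(141.4) = 505.096 L.
Solute balance: dm/dt = 0 − Q_out C = −Q_out m/V(t).
Separate: dm/m = −Q_out dt/V(t) ⇒ ln(m/m₀) = −(Q_out/(Q_in−Q_out)) ln(V/V₀).
m = m₀ (V₀/V)^(Q_out/(Q_in−Q_out)) = 70.87 × (1263/505.096)^(-5.63246) = 0.406047 g.
C = m/V = 0.406047/505.096 = 0.000803901 g/L.

0.0008039 g/L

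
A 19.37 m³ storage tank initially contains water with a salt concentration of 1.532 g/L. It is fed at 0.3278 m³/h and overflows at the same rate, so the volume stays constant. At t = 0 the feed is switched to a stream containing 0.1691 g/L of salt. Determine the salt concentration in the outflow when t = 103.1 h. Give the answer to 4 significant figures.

0.4072 g/L

Transient balance on the dissolved component: V dC/dt = Q(C_in − C).
So dC/dt = (C_in − C)/τ with τ = V/Q = 19.37/0.3278 = 59.0909 h.
C approaches C_in exponentially: C(t) = C_in + (C₀ − C_in) e^(−t/τ).
C(103.1) = 0.1691 + (1.532 − 0.1691)·e^(−103.1/59.0909) = 0.1691 + (1.36290)·0.174685 = 0.407179 g/L.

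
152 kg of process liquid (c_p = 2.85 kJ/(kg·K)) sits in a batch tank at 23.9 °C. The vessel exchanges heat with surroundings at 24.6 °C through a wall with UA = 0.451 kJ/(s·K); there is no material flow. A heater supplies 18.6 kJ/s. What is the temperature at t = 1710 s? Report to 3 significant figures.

Lumped-capacitance energy balance: M c_p dT/dt = UA(T_amb − T) + Q̇.
dT/dt = (T_ss − T)/τ with T_ss = T_amb + Q̇/UA = 24.6 + 18.6/0.451 = 65.842 °C, τ = M c_p/UA = 152·2.85/0.451 = 960.53 s.
Integrating: T(t) = T_ss + (T₀ − T_ss) e^(−t/τ).
T(1710) = 65.842 + (-41.942)·0.16859 = 58.771 °C.

58.8 °C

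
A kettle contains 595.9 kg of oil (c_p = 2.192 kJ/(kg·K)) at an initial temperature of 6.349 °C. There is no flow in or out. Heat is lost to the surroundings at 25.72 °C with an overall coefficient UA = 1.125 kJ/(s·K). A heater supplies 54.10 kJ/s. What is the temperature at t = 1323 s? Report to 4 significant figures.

Heat balance on the well-mixed liquid: M c_p dT/dt = −UA(T − T_amb) + Q̇.
dT/dt = (T_ss − T)/τ with T_ss = T_amb + Q̇/UA = 25.72 + 54.10/1.125 = 73.8089 °C, τ = M c_p/UA = 595.9·2.192/1.125 = 1161.08 s.
Solution: T(t) = T_ss + (T₀ − T_ss) e^(−t/τ).
T(1323) = 73.8089 + (-67.4599)·0.319992 = 52.2222 °C.

52.22 °C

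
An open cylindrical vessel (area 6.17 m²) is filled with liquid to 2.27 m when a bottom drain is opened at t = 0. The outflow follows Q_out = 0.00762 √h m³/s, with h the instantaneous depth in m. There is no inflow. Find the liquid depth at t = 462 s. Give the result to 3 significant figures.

1.49 m

With no inflow, A dh/dt = −0.00762 √h.
This is separable: 2 d(√h)/dt = −0.00762/A, so √h = √h₀ − (0.00762/(2A)) t.
√h = √2.27 − 0.00762·462/(2·6.17) = 1.5067 − 0.28529 = 1.2214.
h = 1.2214² = 1.4917 m.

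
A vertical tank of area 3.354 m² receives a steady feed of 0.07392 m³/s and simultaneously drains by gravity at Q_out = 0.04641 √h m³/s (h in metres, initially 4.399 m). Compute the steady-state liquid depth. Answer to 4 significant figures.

2.537 m

Volume balance on the tank: A dh/dt = Q_in − 0.04641 √h. At steady state dh/dt = 0:
Q_in = 0.04641 √h_ss ⇒ √h_ss = 0.07392/0.04641 = 1.59276.
h_ss = 1.59276² = 2.53688 m. (Since h₀ = 4.399 m > h_ss, the level will fall toward this value.)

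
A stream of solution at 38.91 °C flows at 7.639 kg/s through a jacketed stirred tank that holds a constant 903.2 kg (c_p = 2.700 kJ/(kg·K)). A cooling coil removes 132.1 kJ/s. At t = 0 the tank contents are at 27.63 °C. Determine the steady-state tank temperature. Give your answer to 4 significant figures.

32.51 °C

Heat balance on the well-mixed liquid: M c_p dT/dt = ṁ c_p (T_in − T) − 132.1.
At steady state dT/dt = 0 ⇒ T_ss = T_in − Q̇/(ṁ c_p) = 38.91 − 132.1/(7.639·2.700) = 32.5052 °C.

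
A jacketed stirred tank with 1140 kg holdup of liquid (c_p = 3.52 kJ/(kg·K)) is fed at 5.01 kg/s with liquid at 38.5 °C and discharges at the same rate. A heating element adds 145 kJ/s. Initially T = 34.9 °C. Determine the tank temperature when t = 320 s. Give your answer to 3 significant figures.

M c_p dT/dt = ṁ c_p (T_in − T) + Q̇.
τ = M/ṁ = 227.54 s; T_ss = T_in + Q̇/(ṁ c_p) = 38.5 + 145/(5.01·3.52) = 46.722 °C.
Solution: T(t) = T_ss + (T₀ − T_ss) e^(−t/τ).
T(320) = 46.722 + (-11.822)·e^(−320/227.54) = 46.722 + (-11.822)·0.24504 = 43.825 °C.

43.8 °C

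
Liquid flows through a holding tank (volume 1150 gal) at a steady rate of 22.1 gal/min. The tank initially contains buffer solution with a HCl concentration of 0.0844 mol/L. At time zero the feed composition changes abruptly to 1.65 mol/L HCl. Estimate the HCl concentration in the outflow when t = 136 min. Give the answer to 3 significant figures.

Species balance on the tank: V dC/dt = Q(C_in − C).
Rewrite as dC/dt + C/τ = C_in/τ, τ = V/Q = 52.036 min.
Solution: C(t) = C_in + (C₀ − C_in) e^(−t/τ).
C(136) = 1.65 + (0.0844 − 1.65)·e^(−136/52.036) = 1.65 + (-1.5656)·0.073273 = 1.5353 mol/L.

1.54 mol/L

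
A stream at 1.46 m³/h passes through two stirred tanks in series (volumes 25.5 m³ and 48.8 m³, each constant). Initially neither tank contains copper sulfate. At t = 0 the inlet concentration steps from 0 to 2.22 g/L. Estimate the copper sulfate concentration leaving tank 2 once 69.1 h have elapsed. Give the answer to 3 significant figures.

Species balance on tank i: dCᵢ/dt = (Cᵢ₋₁ − Cᵢ)/τᵢ with τᵢ = Vᵢ/Q.
τ₁ = 25.5/1.46 = 17.466 h; τ₂ = 48.8/1.46 = 33.425 h.
Tank 1: C₁ = C_in(1 − e^(−t/τ₁)). Tank 2 (τ₁ ≠ τ₂): C₂ = C_in[1 − (τ₁ e^(−t/τ₁) − τ₂ e^(−t/τ₂))/(τ₁ − τ₂)].
At t = 69.1: e^(−t/τ₁) = 0.019134, e^(−t/τ₂) = 0.12652.
C₂ = 2.22·[1 − (17.466·0.019134 − 33.425·0.12652)/(-15.959)] = 2.22·0.75595 = 1.6782 g/L.

1.68 g/L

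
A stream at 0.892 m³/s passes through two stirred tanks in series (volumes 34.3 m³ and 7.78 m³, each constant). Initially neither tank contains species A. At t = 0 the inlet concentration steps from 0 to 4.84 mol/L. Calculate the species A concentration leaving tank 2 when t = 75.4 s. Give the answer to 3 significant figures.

3.96 mol/L

Species balance on tank i: dCᵢ/dt = (Cᵢ₋₁ − Cᵢ)/τᵢ with τᵢ = Vᵢ/Q.
τ₁ = 34.3/0.892 = 38.453 s; τ₂ = 7.78/0.892 = 8.7220 s.
Solving the cascade with C₁(0)=C₂(0)=0 gives C₂(t) = C_in[1 − (τ₁ e^(−t/τ₁) − τ₂ e^(−t/τ₂))/(τ₁ − τ₂)].
At t = 75.4: e^(−t/τ₁) = 0.14074, e^(−t/τ₂) = 0.00017603.
C₂ = 4.84·[1 − (38.453·0.14074 − 8.7220·0.00017603)/(29.731)] = 4.84·0.81802 = 3.9592 mol/L.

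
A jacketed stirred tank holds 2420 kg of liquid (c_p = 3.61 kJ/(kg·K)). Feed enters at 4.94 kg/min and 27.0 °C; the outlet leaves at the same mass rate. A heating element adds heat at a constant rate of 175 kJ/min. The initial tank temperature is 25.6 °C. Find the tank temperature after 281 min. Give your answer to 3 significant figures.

30.5 °C

M c_p dT/dt = ṁ c_p (T_in − T) + Q̇.
Rearrange: dT/dt = (T_ss − T)/τ with τ = M/ṁ = 489.88 min and T_ss = T_in + Q̇/(ṁ c_p) = 36.813 °C.
Integrating: T(t) = T_ss + (T₀ − T_ss) e^(−t/τ).
T(281) = 36.813 + (-11.213)·e^(−281/489.88) = 36.813 + (-11.213)·0.56349 = 30.495 °C.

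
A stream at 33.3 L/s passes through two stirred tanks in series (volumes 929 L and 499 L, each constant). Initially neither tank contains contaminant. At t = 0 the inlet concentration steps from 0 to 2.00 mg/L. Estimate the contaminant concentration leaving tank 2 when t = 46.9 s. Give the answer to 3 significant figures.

Time constants: τᵢ = Vᵢ/Q for each well-mixed tank.
τ₁ = 929/33.3 = 27.898 s; τ₂ = 499/33.3 = 14.985 s.
Solving the cascade with C₁(0)=C₂(0)=0 gives C₂(t) = C_in[1 − (τ₁ e^(−t/τ₁) − τ₂ e^(−t/τ₂))/(τ₁ − τ₂)].
At t = 46.9: e^(−t/τ₁) = 0.18616, e^(−t/τ₂) = 0.043727.
C₂ = 2.00·[1 − (27.898·0.18616 − 14.985·0.043727)/(12.913)] = 2.00·0.64854 = 1.2971 mg/L.

1.30 mg/L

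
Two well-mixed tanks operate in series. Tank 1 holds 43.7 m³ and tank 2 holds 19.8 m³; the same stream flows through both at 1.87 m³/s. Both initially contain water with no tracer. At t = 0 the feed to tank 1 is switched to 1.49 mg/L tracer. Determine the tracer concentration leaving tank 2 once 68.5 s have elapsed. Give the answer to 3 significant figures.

1.35 mg/L

Species balance on tank i: dCᵢ/dt = (Cᵢ₋₁ − Cᵢ)/τᵢ with τᵢ = Vᵢ/Q.
τ₁ = 43.7/1.87 = 23.369 s; τ₂ = 19.8/1.87 = 10.588 s.
Tank 1: C₁ = C_in(1 − e^(−t/τ₁)). Tank 2 (τ₁ ≠ τ₂): C₂ = C_in[1 − (τ₁ e^(−t/τ₁) − τ₂ e^(−t/τ₂))/(τ₁ − τ₂)].
At t = 68.5: e^(−t/τ₁) = 0.053331, e^(−t/τ₂) = 0.0015501.
C₂ = 1.49·[1 − (23.369·0.053331 − 10.588·0.0015501)/(12.781)] = 1.49·0.90377 = 1.3466 mg/L.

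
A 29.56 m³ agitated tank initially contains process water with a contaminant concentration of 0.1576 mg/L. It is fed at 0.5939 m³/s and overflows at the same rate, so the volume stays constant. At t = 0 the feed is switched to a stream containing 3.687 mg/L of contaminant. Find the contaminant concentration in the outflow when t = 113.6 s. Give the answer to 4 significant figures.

3.327 mg/L

Mass balance on the solute (V constant): V dC/dt = Q(C_in − C).
Rewrite as dC/dt + C/τ = C_in/τ, τ = V/Q = 49.7727 s.
Solution: C(t) = C_in + (C₀ − C_in) e^(−t/τ).
C(113.6) = 3.687 + (0.1576 − 3.687)·e^(−113.6/49.7727) = 3.687 + (-3.52940)·0.102041 = 3.32685 mg/L.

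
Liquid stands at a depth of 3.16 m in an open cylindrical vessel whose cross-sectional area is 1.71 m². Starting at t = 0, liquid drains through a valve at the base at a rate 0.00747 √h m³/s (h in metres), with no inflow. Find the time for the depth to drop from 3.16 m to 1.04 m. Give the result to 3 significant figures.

Mass balance (ρ constant): A dh/dt = −0.00747 √h.
This is separable: 2 d(√h)/dt = −0.00747/A, so √h = √h₀ − (0.00747/(2A)) t.
t = 2A(√h₀ − √h)/0.00747 = 2·1.71·(√3.16 − √1.04)/0.00747
  = 3.4200 × (1.7776 − 1.0198) / 0.00747 = 346.96 s.

347 s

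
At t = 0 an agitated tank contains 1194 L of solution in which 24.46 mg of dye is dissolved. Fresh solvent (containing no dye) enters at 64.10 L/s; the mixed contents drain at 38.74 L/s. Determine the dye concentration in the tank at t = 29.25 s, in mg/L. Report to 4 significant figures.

0.006040 mg/L

Total volume: dV/dt = Q_in − Q_out = 25.3600 L/s, so V(t) = 1194 + 25.3600 t and V(29.25) = 1935.78 L.
No dye enters, so dm/dt = −Q_out · (m/V).
Separate: dm/m = −Q_out dt/V(t) ⇒ ln(m/m₀) = −(Q_out/(Q_in−Q_out)) ln(V/V₀).
m = m₀ (V₀/V)^(Q_out/(Q_in−Q_out)) = 24.46 × (1194/1935.78)^(1.52760) = 11.6919 mg.
C = m/V = 11.6919/1935.78 = 0.00603991 mg/L.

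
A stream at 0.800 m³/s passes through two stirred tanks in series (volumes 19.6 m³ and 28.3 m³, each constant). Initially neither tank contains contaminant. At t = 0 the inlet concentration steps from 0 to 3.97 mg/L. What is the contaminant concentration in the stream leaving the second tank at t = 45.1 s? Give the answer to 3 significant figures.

Species balance on tank i: dCᵢ/dt = (Cᵢ₋₁ − Cᵢ)/τᵢ with τᵢ = Vᵢ/Q.
τ₁ = 19.6/0.800 = 24.500 s; τ₂ = 28.3/0.800 = 35.375 s.
Tank 1: C₁ = C_in(1 − e^(−t/τ₁)). Tank 2 (τ₁ ≠ τ₂): C₂ = C_in[1 − (τ₁ e^(−t/τ₁) − τ₂ e^(−t/τ₂))/(τ₁ − τ₂)].
At t = 45.1: e^(−t/τ₁) = 0.15869, e^(−t/τ₂) = 0.27946.
C₂ = 3.97·[1 − (24.500·0.15869 − 35.375·0.27946)/(-10.875)] = 3.97·0.44847 = 1.7804 mg/L.

1.78 mg/L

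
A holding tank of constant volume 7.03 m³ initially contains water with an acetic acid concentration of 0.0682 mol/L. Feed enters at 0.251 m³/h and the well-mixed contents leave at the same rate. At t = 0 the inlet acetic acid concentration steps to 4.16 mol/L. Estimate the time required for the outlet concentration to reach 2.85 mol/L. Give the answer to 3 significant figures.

Species balance: V dC/dt = Q(C_in − C) ⇒ τ = V/Q = 28.008 h.
C(t) = C_in + (C₀ − C_in) e^(−t/τ). Set C = 2.85 and solve for t:
e^(−t/τ) = (C − C_in)/(C₀ − C_in) = (2.85 − 4.16)/(0.0682 − 4.16) = 0.32015
t = −τ ln(…) = 28.008 × 1.1390 = 31.900 h.

31.9 h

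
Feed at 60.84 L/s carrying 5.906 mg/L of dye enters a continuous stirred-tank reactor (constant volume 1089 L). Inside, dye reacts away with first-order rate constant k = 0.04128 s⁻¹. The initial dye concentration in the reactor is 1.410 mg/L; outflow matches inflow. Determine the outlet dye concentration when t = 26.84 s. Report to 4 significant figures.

3.250 mg/L

V dC/dt = Q(C_in − C) − k V C.
This is linear with rate a = Q/V + k = 0.0971478 s⁻¹.
C_ss = Q C_in/(Q + kV) = 3.39642 mg/L; C(t) = C_ss + (C₀ − C_ss) e^(−a t).
C(26.84) = 3.39642 + (-1.98642)·e^(−0.0971478·26.84) = 3.39642 + (-1.98642)·0.0737226 = 3.24998 mg/L.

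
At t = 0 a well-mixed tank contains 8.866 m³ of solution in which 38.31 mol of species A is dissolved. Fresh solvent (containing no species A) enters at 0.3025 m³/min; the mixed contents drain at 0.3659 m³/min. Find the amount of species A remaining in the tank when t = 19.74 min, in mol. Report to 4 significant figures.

15.92 mol

Total volume: dV/dt = Q_in − Q_out = -0.0634000 m³/min, so V(t) = 8.866 − 0.0634000 t and V(19.74) = 7.61448 m³.
Species balance (pure solvent in): dm/dt = −Q_out · m/V(t).
Separate: dm/m = −Q_out dt/V(t) ⇒ ln(m/m₀) = −(Q_out/(Q_in−Q_out)) ln(V/V₀).
m = m₀ (V₀/V)^(Q_out/(Q_in−Q_out)) = 38.31 × (8.866/7.61448)^(-5.77129) = 15.9185 mol.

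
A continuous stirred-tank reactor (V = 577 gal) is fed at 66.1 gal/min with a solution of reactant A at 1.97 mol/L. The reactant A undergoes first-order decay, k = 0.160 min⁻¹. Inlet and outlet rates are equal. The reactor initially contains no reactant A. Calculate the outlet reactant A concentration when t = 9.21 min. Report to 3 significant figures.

0.756 mol/L

Accumulation = in − out − consumed: V dC/dt = Q C_in − Q C − k V C.
dC/dt = (Q/V) C_in − (Q/V + k) C; effective rate a = Q/V + k = 0.11456 + 0.160 = 0.27456 min⁻¹.
C_ss = Q C_in/(Q + kV) = 0.82197 mol/L; C(t) = C_ss + (C₀ − C_ss) e^(−a t).
C(9.21) = 0.82197 + (-0.82197)·e^(−0.27456·9.21) = 0.82197 + (-0.82197)·0.079764 = 0.75641 mol/L.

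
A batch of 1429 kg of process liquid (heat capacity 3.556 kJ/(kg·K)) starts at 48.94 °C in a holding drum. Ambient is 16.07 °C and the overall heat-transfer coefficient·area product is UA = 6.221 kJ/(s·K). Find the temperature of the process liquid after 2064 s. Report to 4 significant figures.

M c_p dT/dt = −UA(T − T_amb).
dT/dt = (T_ss − T)/τ with T_ss = T_amb = 16.0700 °C, τ = M c_p/UA = 1429·3.556/6.221 = 816.834 s.
Integrating: T(t) = T_ss + (T₀ − T_ss) e^(−t/τ).
T(2064) = 16.0700 + (32.8700)·0.0799120 = 18.6967 °C.

18.70 °C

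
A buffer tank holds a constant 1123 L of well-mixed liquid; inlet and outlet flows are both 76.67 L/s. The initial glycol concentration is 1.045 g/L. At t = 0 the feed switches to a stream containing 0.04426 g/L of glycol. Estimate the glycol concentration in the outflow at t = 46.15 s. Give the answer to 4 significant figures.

0.08711 g/L

Unsteady species balance (constant V, well mixed): V dC/dt = Q(C_in − C).
Time constant τ = V/Q = 1123/76.67 = 14.6472 s.
This is linear first-order; C(t) = C_in + (C₀ − C_in) e^(−t/τ).
C(46.15) = 0.04426 + (1.045 − 0.04426)·e^(−46.15/14.6472) = 0.04426 + (1.00074)·0.0428189 = 0.0871106 g/L.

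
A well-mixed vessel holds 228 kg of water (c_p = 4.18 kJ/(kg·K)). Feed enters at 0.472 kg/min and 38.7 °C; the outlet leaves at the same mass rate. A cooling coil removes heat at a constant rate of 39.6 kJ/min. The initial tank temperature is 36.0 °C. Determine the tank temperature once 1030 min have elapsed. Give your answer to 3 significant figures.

20.7 °C

First-law balance (no shaft work): M c_p dT/dt = ṁ c_p (T_in − T) − 39.6.
τ = M/ṁ = 483.05 min; T_ss = T_in − Q̇/(ṁ c_p) = 38.7 − 39.6/(0.472·4.18) = 18.629 °C.
Integrating: T(t) = T_ss + (T₀ − T_ss) e^(−t/τ).
T(1030) = 18.629 + (17.371)·e^(−1030/483.05) = 18.629 + (17.371)·0.11857 = 20.688 °C.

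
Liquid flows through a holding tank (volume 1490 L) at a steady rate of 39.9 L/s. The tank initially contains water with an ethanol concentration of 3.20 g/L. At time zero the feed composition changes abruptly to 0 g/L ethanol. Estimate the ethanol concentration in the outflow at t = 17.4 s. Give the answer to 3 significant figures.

2.01 g/L

Species balance on the tank: V dC/dt = Q(C_in − C).
Rewrite as dC/dt + C/τ = C_in/τ, τ = V/Q = 37.343 s.
Solution: C(t) = C_in + (C₀ − C_in) e^(−t/τ).
C(17.4) = 0 + (3.20 − 0)·e^(−17.4/37.343) = 0 + (3.2000)·0.62754 = 2.0081 g/L.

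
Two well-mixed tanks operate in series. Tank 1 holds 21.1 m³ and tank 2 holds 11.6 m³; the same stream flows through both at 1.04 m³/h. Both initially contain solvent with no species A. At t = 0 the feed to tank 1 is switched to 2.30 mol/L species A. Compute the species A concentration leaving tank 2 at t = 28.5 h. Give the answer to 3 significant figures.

1.26 mol/L

Each tank obeys Vᵢ dCᵢ/dt = Q(Cᵢ₋₁ − Cᵢ), so τᵢ = Vᵢ/Q.
τ₁ = 21.1/1.04 = 20.288 h; τ₂ = 11.6/1.04 = 11.154 h.
Solving the cascade with C₁(0)=C₂(0)=0 gives C₂(t) = C_in[1 − (τ₁ e^(−t/τ₁) − τ₂ e^(−t/τ₂))/(τ₁ − τ₂)].
At t = 28.5: e^(−t/τ₁) = 0.24543, e^(−t/τ₂) = 0.077679.
C₂ = 2.30·[1 − (20.288·0.24543 − 11.154·0.077679)/(9.1346)] = 2.30·0.54973 = 1.2644 mol/L.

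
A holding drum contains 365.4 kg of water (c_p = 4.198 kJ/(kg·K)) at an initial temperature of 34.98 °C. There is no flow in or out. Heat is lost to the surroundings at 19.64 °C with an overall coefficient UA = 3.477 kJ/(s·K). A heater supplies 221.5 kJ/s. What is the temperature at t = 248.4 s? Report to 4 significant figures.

Lumped-capacitance energy balance: M c_p dT/dt = UA(T_amb − T) + Q̇.
dT/dt = (T_ss − T)/τ with T_ss = T_amb + Q̇/UA = 19.64 + 221.5/3.477 = 83.3443 °C, τ = M c_p/UA = 365.4·4.198/3.477 = 441.170 s.
T approaches T_ss exponentially: T(t) = T_ss + (T₀ − T_ss) e^(−t/τ).
T(248.4) = 83.3443 + (-48.3643)·0.569471 = 55.8023 °C.

55.80 °C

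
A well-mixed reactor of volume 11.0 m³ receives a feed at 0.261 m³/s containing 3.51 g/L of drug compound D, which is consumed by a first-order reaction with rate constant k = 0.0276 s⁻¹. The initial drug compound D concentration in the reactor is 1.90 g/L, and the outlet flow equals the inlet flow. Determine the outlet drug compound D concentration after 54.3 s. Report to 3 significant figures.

V dC/dt = Q(C_in − C) − k V C.
This is linear with rate a = Q/V + k = 0.051327 s⁻¹.
C_ss = Q C_in/(Q + kV) = 1.6226 g/L; C(t) = C_ss + (C₀ − C_ss) e^(−a t).
C(54.3) = 1.6226 + (0.27742)·e^(−0.051327·54.3) = 1.6226 + (0.27742)·0.061601 = 1.6397 g/L.

1.64 g/L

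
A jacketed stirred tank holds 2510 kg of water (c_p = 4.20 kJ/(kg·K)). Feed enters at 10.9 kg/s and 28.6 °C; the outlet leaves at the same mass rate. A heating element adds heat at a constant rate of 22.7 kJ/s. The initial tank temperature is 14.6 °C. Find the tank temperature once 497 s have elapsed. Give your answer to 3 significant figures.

M c_p dT/dt = ṁ c_p (T_in − T) + Q̇.
τ = M/ṁ = 230.28 s; T_ss = T_in + Q̇/(ṁ c_p) = 28.6 + 22.7/(10.9·4.20) = 29.096 °C.
Integrating: T(t) = T_ss + (T₀ − T_ss) e^(−t/τ).
T(497) = 29.096 + (-14.496)·e^(−497/230.28) = 29.096 + (-14.496)·0.11552 = 27.421 °C.

27.4 °C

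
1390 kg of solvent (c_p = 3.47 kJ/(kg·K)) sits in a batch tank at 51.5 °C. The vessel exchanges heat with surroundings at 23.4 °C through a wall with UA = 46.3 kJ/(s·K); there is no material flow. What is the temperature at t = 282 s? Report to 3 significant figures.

25.3 °C

Lumped-capacitance energy balance: M c_p dT/dt = UA(T_amb − T).
dT/dt = (T_ss − T)/τ with T_ss = T_amb = 23.400 °C, τ = M c_p/UA = 1390·3.47/46.3 = 104.17 s.
Solution: T(t) = T_ss + (T₀ − T_ss) e^(−t/τ).
T(282) = 23.400 + (28.100)·0.066738 = 25.275 °C.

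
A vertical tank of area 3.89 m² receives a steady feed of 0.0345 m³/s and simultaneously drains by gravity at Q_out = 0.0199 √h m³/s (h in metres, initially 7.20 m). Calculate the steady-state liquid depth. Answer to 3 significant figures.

Mass balance (ρ constant): A dh/dt = Q_in − 0.0199 √h. At steady state dh/dt = 0:
Q_in = 0.0199 √h_ss ⇒ √h_ss = 0.0345/0.0199 = 1.7337.
h_ss = 1.7337² = 3.0056 m. (Since h₀ = 7.20 m > h_ss, the level will fall toward this value.)

3.01 m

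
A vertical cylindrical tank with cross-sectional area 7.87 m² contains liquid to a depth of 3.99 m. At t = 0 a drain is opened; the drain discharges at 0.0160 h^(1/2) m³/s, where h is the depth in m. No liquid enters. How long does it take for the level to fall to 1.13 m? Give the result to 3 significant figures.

With no inflow, A dh/dt = −0.0160 √h.
∫ h^(−1/2) dh = −(0.0160/A) ∫ dt, giving 2√h = 2√h₀ − (0.0160/A) t.
t = 2A(√h₀ − √h)/0.0160 = 2·7.87·(√3.99 − √1.13)/0.0160
  = 15.740 × (1.9975 − 1.0630) / 0.0160 = 919.30 s.

919 s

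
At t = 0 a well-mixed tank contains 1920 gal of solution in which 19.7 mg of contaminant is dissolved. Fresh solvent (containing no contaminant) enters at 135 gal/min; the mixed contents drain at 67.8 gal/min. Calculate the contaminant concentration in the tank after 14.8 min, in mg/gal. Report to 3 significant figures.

Total volume: dV/dt = Q_in − Q_out = 67.200 gal/min, so V(t) = 1920 + 67.200 t and V(14.8) = 2914.6 gal.
No contaminant enters, so dm/dt = −Q_out · (m/V).
Separate: dm/m = −Q_out dt/V(t) ⇒ ln(m/m₀) = −(Q_out/(Q_in−Q_out)) ln(V/V₀).
m = m₀ (V₀/V)^(Q_out/(Q_in−Q_out)) = 19.7 × (1920/2914.6)^(1.0089) = 12.929 mg.
C = m/V = 12.929/2914.6 = 0.0044361 mg/gal.

0.00444 mg/gal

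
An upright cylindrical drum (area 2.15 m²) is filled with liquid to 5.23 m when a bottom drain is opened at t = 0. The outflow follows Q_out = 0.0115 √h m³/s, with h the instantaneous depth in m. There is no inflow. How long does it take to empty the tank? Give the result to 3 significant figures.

855 s

With no inflow, A dh/dt = −0.0115 √h.
∫ h^(−1/2) dh = −(0.0115/A) ∫ dt, giving 2√h = 2√h₀ − (0.0115/A) t.
Tank is empty when √h = 0: t_empty = 2A√h₀/0.0115.
t_empty = 2·2.15·√5.23/0.0115 = 4.3000·2.2869/0.0115 = 855.11 s.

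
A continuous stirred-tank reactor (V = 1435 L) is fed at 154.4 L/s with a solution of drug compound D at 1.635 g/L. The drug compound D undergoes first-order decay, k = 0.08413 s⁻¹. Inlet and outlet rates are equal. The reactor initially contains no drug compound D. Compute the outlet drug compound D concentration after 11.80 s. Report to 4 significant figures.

V dC/dt = Q(C_in − C) − k V C.
This is linear with rate a = Q/V + k = 0.191726 s⁻¹.
C_ss = Q C_in/(Q + kV) = 0.917556 g/L; C(t) = C_ss + (C₀ − C_ss) e^(−a t).
C(11.80) = 0.917556 + (-0.917556)·e^(−0.191726·11.80) = 0.917556 + (-0.917556)·0.104104 = 0.822035 g/L.

0.8220 g/L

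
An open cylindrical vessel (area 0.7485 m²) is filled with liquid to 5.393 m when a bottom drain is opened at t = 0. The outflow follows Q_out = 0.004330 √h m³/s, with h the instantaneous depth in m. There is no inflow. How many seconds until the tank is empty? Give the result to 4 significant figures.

802.9 s

Accumulation of liquid (constant cross-section A): A dh/dt = −0.004330 √h.
∫ h^(−1/2) dh = −(0.004330/A) ∫ dt, giving 2√h = 2√h₀ − (0.004330/A) t.
Tank is empty when √h = 0: t_empty = 2A√h₀/0.004330.
t_empty = 2·0.7485·√5.393/0.004330 = 1.49700·2.32228/0.004330 = 802.877 s.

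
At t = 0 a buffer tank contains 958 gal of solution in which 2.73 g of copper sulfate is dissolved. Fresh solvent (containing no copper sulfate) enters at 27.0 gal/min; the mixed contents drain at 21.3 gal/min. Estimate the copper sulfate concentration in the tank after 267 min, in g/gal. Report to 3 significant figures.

Total volume: dV/dt = Q_in − Q_out = 5.7000 gal/min, so V(t) = 958 + 5.7000 t and V(267) = 2479.9 gal.
Solute balance: dm/dt = 0 − Q_out C = −Q_out m/V(t).
dm/m = −Q_out dt/(V₀ + 5.7000 t); integrating gives ln(m/m₀) = −(Q_out/(Q_in−Q_out)) ln(V/V₀).
m = m₀ (V₀/V)^(Q_out/(Q_in−Q_out)) = 2.73 × (958/2479.9)^(3.7368) = 0.078089 g.
C = m/V = 0.078089/2479.9 = 3.1489e-05 g/gal.

3.15e-05 g/gal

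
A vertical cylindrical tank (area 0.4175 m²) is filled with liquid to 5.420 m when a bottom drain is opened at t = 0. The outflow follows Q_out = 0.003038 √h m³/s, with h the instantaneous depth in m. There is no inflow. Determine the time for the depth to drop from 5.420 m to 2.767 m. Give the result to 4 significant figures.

182.7 s

A dh/dt = −Q_out = −0.003038 √h.
This is separable: 2 d(√h)/dt = −0.003038/A, so √h = √h₀ − (0.003038/(2A)) t.
t = 2A(√h₀ − √h)/0.003038 = 2·0.4175·(√5.420 − √2.767)/0.003038
  = 0.835000 × (2.32809 − 1.66343) / 0.003038 = 182.683 s.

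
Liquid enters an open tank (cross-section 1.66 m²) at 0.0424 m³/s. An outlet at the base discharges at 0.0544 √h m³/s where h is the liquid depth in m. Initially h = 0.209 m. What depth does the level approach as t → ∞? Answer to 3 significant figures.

0.607 m

Accumulation of liquid (constant cross-section A): A dh/dt = Q_in − 0.0544 √h. At steady state dh/dt = 0:
Q_in = 0.0544 √h_ss ⇒ √h_ss = 0.0424/0.0544 = 0.77941.
h_ss = 0.77941² = 0.60748 m. (Since h₀ = 0.209 m < h_ss, the level will rise toward this value.)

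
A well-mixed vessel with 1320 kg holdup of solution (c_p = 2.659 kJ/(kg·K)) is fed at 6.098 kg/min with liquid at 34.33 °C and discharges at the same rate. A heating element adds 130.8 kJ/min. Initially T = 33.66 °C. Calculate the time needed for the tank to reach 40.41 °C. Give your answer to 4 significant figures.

M c_p dT/dt = ṁ c_p (T_in − T) + Q̇.
τ = M/ṁ = 216.464 min; T_ss = T_in + Q̇/(ṁ c_p) = 42.3968 °C.
T(t) = T_ss + (T₀ − T_ss) e^(−t/τ). Set T = 40.41:
e^(−t/τ) = (40.41 − 42.3968)/(33.66 − 42.3968) = 0.227407
t = −216.464 · ln(0.227407) = 320.587 min.

320.6 min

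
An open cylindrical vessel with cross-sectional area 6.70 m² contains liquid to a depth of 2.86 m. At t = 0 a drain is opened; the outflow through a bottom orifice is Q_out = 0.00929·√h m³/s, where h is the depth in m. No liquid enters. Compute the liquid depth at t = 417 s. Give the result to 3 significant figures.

1.97 m

Mass balance (ρ constant): A dh/dt = −0.00929 √h.
Separate and integrate: 2(√h − √h₀) = −(0.00929/A) t.
√h = √2.86 − 0.00929·417/(2·6.70) = 1.6912 − 0.28910 = 1.4021.
h = 1.4021² = 1.9658 m.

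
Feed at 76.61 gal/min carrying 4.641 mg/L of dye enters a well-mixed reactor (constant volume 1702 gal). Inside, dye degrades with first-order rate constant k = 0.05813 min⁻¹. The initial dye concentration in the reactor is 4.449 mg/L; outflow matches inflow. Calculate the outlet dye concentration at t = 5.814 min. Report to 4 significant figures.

V dC/dt = Q(C_in − C) − k V C.
dC/dt = (Q/V) C_in − (Q/V + k) C; effective rate a = Q/V + k = 0.0450118 + 0.05813 = 0.103142 min⁻¹.
C_ss = Q C_in/(Q + kV) = 2.02536 mg/L; C(t) = C_ss + (C₀ − C_ss) e^(−a t).
C(5.814) = 2.02536 + (2.42364)·e^(−0.103142·5.814) = 2.02536 + (2.42364)·0.548995 = 3.35593 mg/L.

3.356 mg/L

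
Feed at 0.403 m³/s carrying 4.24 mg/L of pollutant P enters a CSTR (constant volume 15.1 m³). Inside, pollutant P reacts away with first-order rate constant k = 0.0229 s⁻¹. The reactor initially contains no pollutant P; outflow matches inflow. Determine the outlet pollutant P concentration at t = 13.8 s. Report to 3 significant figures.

1.13 mg/L

Accumulation = in − out − consumed: V dC/dt = Q C_in − Q C − k V C.
This is linear with rate a = Q/V + k = 0.049589 s⁻¹.
C_ss = Q C_in/(Q + kV) = 2.2820 mg/L; C(t) = C_ss + (C₀ − C_ss) e^(−a t).
C(13.8) = 2.2820 + (-2.2820)·e^(−0.049589·13.8) = 2.2820 + (-2.2820)·0.50443 = 1.1309 mg/L.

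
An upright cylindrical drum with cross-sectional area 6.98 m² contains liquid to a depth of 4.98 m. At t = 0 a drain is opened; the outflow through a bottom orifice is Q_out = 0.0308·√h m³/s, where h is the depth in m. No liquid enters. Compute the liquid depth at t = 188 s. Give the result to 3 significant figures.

3.30 m

A dh/dt = −Q_out = −0.0308 √h.
∫ h^(−1/2) dh = −(0.0308/A) ∫ dt, giving 2√h = 2√h₀ − (0.0308/A) t.
√h = √4.98 − 0.0308·188/(2·6.98) = 2.2316 − 0.41479 = 1.8168.
h = 1.8168² = 3.3008 m.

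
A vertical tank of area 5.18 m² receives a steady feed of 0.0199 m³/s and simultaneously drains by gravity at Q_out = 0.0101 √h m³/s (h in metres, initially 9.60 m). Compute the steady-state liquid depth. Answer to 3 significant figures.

A dh/dt = Q_in − 0.0101 √h. Steady state requires inflow = outflow:
Q_in = 0.0101 √h_ss ⇒ √h_ss = 0.0199/0.0101 = 1.9703.
h_ss = 1.9703² = 3.8821 m. (Since h₀ = 9.60 m > h_ss, the level will fall toward this value.)

3.88 m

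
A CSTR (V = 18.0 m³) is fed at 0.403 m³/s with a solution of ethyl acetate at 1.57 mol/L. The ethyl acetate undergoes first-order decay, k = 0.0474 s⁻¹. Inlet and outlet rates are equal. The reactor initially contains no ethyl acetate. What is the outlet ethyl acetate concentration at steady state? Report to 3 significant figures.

0.504 mol/L

Species balance: V dC/dt = Q C_in − Q C − k V C.
At steady state: 0 = Q C_in − (Q + kV) C_ss, so C_ss = Q C_in/(Q + kV).
C_ss = 0.403·1.57/(0.403 + 0.0474·18.0) = 0.63271/1.2562 = 0.50367 mol/L.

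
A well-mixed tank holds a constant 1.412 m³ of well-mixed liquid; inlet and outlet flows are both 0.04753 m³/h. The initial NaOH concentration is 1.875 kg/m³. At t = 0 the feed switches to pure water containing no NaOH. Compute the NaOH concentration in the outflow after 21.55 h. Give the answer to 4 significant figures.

0.9077 kg/m³

Species balance on the tank: V dC/dt = Q(C_in − C).
Time constant τ = V/Q = 1.412/0.04753 = 29.7076 h.
This is linear first-order; C(t) = C_in + (C₀ − C_in) e^(−t/τ).
C(21.55) = 0 + (1.875 − 0)·e^(−21.55/29.7076) = 0 + (1.87500)·0.484129 = 0.907741 kg/m³.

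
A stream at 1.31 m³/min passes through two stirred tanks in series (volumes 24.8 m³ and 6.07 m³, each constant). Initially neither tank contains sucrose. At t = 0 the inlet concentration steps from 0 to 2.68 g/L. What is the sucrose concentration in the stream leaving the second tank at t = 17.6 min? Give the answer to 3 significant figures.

1.30 g/L

Species balance on tank i: dCᵢ/dt = (Cᵢ₋₁ − Cᵢ)/τᵢ with τᵢ = Vᵢ/Q.
τ₁ = 24.8/1.31 = 18.931 min; τ₂ = 6.07/1.31 = 4.6336 min.
Solving the cascade with C₁(0)=C₂(0)=0 gives C₂(t) = C_in[1 − (τ₁ e^(−t/τ₁) − τ₂ e^(−t/τ₂))/(τ₁ − τ₂)].
At t = 17.6: e^(−t/τ₁) = 0.39468, e^(−t/τ₂) = 0.022408.
C₂ = 2.68·[1 − (18.931·0.39468 − 4.6336·0.022408)/(14.298)] = 2.68·0.48467 = 1.2989 g/L.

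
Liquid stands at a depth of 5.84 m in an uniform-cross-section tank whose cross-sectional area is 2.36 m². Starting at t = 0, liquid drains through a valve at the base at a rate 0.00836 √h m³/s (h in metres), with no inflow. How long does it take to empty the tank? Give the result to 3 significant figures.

With no inflow, A dh/dt = −0.00836 √h.
This is separable: 2 d(√h)/dt = −0.00836/A, so √h = √h₀ − (0.00836/(2A)) t.
Tank is empty when √h = 0: t_empty = 2A√h₀/0.00836.
t_empty = 2·2.36·√5.84/0.00836 = 4.7200·2.4166/0.00836 = 1364.4 s.

1360 s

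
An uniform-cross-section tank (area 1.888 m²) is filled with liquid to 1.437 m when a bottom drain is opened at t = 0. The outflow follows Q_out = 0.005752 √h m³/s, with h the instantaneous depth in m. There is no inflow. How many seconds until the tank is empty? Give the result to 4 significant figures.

786.9 s

Mass balance (ρ constant): A dh/dt = −0.005752 √h.
∫ h^(−1/2) dh = −(0.005752/A) ∫ dt, giving 2√h = 2√h₀ − (0.005752/A) t.
Tank is empty when √h = 0: t_empty = 2A√h₀/0.005752.
t_empty = 2·1.888·√1.437/0.005752 = 3.77600·1.19875/0.005752 = 786.940 s.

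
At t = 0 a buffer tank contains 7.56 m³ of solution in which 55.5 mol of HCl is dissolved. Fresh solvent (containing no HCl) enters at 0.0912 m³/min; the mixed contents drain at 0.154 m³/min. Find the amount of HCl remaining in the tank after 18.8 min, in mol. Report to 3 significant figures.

36.6 mol

Let m(t) be the amount of HCl. Volume: V(t) = V₀ + (Q_in − Q_out) t = 7.56 − 0.062800 t; V(18.8) = 6.3794 m³.
Solute balance: dm/dt = 0 − Q_out C = −Q_out m/V(t).
dm/m = −Q_out dt/(V₀ − 0.062800 t); integrating gives ln(m/m₀) = −(Q_out/(Q_in−Q_out)) ln(V/V₀).
m = m₀ (V₀/V)^(Q_out/(Q_in−Q_out)) = 55.5 × (7.56/6.3794)^(-2.4522) = 36.598 mol.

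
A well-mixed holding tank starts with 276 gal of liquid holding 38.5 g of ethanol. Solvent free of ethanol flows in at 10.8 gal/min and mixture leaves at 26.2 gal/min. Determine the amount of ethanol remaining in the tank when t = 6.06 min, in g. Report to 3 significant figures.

19.1 g

Let m(t) be the amount of ethanol. Volume: V(t) = V₀ + (Q_in − Q_out) t = 276 − 15.400 t; V(6.06) = 182.68 gal.
No ethanol enters, so dm/dt = −Q_out · (m/V).
dm/m = −Q_out dt/(V₀ − 15.400 t); integrating gives ln(m/m₀) = −(Q_out/(Q_in−Q_out)) ln(V/V₀).
m = m₀ (V₀/V)^(Q_out/(Q_in−Q_out)) = 38.5 × (276/182.68)^(-1.7013) = 19.078 g.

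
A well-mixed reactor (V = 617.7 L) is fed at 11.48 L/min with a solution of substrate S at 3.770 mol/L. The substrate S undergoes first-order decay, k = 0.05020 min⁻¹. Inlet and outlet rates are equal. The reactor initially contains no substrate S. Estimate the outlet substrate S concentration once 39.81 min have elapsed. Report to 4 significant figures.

0.9527 mol/L

Species balance: V dC/dt = Q C_in − Q C − k V C.
dC/dt = (Q/V) C_in − (Q/V + k) C; effective rate a = Q/V + k = 0.0185851 + 0.05020 = 0.0687851 min⁻¹.
C_ss = Q C_in/(Q + kV) = 1.01862 mol/L; C(t) = C_ss + (C₀ − C_ss) e^(−a t).
C(39.81) = 1.01862 + (-1.01862)·e^(−0.0687851·39.81) = 1.01862 + (-1.01862)·0.0646780 = 0.952736 mol/L.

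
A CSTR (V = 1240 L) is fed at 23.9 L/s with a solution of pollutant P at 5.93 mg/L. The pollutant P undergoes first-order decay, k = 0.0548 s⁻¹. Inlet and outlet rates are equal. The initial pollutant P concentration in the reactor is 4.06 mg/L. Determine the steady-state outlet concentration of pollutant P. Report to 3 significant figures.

Species balance: V dC/dt = Q C_in − Q C − k V C.
Steady state (dC/dt = 0): C_ss = Q C_in/(Q + kV) = C_in/(1 + kV/Q).
C_ss = 23.9·5.93/(23.9 + 0.0548·1240) = 141.73/91.852 = 1.5430 mg/L.

1.54 mg/L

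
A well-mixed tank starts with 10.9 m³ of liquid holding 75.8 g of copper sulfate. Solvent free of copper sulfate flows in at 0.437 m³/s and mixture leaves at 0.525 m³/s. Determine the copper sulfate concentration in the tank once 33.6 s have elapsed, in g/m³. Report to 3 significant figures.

1.44 g/m³

Let m(t) be the amount of copper sulfate. Volume: V(t) = V₀ + (Q_in − Q_out) t = 10.9 − 0.088000 t; V(33.6) = 7.9432 m³.
Solute balance: dm/dt = 0 − Q_out C = −Q_out m/V(t).
dm/m = −Q_out dt/(V₀ − 0.088000 t); integrating gives ln(m/m₀) = −(Q_out/(Q_in−Q_out)) ln(V/V₀).
m = m₀ (V₀/V)^(Q_out/(Q_in−Q_out)) = 75.8 × (10.9/7.9432)^(-5.9659) = 11.475 g.
C = m/V = 11.475/7.9432 = 1.4447 g/m³.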